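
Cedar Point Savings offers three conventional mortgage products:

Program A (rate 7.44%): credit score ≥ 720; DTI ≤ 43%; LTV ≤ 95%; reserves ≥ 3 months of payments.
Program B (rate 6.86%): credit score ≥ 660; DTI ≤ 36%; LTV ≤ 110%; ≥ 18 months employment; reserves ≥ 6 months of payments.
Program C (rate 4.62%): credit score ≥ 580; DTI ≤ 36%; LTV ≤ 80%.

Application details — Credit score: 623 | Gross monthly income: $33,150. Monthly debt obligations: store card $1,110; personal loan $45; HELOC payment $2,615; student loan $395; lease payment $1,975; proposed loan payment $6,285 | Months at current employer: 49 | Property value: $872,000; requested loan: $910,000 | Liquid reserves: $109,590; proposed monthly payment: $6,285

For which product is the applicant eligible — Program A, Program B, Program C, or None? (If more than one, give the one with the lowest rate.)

Total debts = (1,110 + 45 + 2,615 + 395 + 1,975 + 6,285) = 12,425; DTI = 12,425/33,150 = 37.5%.
LTV = 910,000/872,000 = 104.4%.
Reserves = 109,590/6,285 = 17.4 months.
Program A: score 623 < 720; DTI 37.5% ≤ 43%; LTV 104.4% > 95%; reserves 17.4 ≥ 3 mo → does not qualify.
Program B: score 623 < 660; DTI 37.5% > 36%; LTV 104.4% ≤ 110%; employment 49 ≥ 18 mo; reserves 17.4 ≥ 6 mo → does not qualify.
Program C: score 623 ≥ 580; DTI 37.5% > 36%; LTV 104.4% > 80% → does not qualify.

None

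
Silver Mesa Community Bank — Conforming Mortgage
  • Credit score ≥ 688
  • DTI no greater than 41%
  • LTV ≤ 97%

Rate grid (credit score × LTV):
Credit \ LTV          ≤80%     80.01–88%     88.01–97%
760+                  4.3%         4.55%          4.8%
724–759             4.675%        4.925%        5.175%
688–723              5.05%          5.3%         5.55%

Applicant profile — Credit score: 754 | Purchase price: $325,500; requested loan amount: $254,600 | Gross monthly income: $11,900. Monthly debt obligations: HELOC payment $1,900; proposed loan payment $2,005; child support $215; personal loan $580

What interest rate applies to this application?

4.675%

Credit score 754 ≥ 688; Total monthly debts = (1,900 + 2,005 + 215 + 580) = 4,700. DTI: 4,700 ÷ 11,900 = 39.5%, within the 41% cap
LTV = 254,600/325,500 = 78.2% ≤ 97%
Score 754 is in the 724–759 band; LTV 78.2% is in the ≤80% band → 4.675%.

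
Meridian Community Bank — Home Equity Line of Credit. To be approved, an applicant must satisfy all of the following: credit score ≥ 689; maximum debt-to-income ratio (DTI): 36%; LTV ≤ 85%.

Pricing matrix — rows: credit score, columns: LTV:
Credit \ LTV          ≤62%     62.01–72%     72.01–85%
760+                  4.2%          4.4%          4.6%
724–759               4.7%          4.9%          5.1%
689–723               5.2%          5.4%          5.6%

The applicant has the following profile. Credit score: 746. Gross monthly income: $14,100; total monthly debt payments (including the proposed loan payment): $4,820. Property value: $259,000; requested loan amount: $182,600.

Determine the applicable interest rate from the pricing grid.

Credit score 746 ≥ 689; DTI = 4,820/14,100 = 34.2% ≤ 36%
LTV: 182,600 ÷ 259,000 = 70.5%, within 85% cap
Row: 746 falls in 724–759. Column: 70.5% falls in 62.01–72%. Rate = 4.9%.

4.9%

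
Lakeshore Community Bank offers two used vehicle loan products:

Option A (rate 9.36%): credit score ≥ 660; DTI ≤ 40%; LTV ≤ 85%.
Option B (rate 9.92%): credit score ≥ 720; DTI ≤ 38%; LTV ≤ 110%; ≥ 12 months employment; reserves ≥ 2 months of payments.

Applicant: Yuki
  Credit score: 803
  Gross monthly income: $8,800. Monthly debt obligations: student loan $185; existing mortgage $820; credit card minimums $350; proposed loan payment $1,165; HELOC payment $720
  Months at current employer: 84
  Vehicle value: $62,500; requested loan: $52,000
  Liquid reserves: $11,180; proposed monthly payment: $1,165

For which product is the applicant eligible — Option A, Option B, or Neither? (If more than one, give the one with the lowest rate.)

Total debts = (185 + 820 + 350 + 1,165 + 720) = 3,240; DTI = 3,240/8,800 = 36.8%.
LTV = 52,000/62,500 = 83.2%.
Reserves = 11,180/1,165 = 9.6 months.
Option A: score 803 ≥ 660; DTI 36.8% ≤ 40%; LTV 83.2% ≤ 85% → qualifies.
Option B: score 803 ≥ 720; DTI 36.8% ≤ 38%; LTV 83.2% ≤ 110%; employment 84 ≥ 12 mo; reserves 9.6 ≥ 2 mo → qualifies.
Qualifying: Option A, Option B. Lowest rate is 9.36% → Option A.

Option A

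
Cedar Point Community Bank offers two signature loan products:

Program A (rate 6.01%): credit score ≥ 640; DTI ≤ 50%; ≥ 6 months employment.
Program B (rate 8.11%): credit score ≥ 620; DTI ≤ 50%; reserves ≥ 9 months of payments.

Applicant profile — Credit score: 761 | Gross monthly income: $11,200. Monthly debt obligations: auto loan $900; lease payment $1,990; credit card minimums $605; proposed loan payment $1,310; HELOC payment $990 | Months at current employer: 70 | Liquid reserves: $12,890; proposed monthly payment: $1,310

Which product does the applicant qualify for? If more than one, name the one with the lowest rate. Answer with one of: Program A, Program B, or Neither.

Total debts = (900 + 1,990 + 605 + 1,310 + 990) = 5,795; DTI = 5,795/11,200 = 51.7%.
Reserves = 12,890/1,310 = 9.8 months.
Program A: score 761 ≥ 640; DTI 51.7% > 50%; employment 70 ≥ 6 mo → does not qualify.
Program B: score 761 ≥ 620; DTI 51.7% > 50%; reserves 9.8 ≥ 9 mo → does not qualify.

Neither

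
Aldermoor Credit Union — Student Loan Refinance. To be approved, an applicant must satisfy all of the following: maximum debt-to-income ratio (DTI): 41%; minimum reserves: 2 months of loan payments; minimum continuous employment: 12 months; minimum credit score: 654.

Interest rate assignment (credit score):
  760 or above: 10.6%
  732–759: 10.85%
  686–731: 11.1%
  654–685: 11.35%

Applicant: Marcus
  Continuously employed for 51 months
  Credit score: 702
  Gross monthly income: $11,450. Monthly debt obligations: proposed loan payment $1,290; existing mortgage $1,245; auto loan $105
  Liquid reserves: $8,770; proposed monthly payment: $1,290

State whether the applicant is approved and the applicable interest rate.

Approved at 11.1%

Credit score 702 ≥ 654 (meets minimum)
Total monthly debts = (1,290 + 1,245 + 105) = 2,640. DTI = 2,640/11,450 = 23.1% ≤ 41%
Employment 51 ≥ 12 months
Reserves: 8,770 ÷ 1,290 = 6.8 months (meets 2-month minimum)
All requirements met. Score 702 falls in the 686–731 tier → 11.1%.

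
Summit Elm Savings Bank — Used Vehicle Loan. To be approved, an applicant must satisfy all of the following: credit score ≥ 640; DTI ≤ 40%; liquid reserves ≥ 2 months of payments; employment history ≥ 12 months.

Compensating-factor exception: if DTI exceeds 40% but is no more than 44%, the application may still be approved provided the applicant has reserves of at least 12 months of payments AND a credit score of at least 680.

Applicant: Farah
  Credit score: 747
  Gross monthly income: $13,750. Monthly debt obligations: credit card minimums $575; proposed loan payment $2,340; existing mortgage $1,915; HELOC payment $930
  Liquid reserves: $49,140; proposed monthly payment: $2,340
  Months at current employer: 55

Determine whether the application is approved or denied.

Approved

Credit score 747 ≥ 640 (meets base)
Total debts = (575 + 2,340 + 1,915 + 930) = 5,760. DTI = 5,760/13,750 = 41.9% > 40% — standard DTI limit exceeded.
Reserves = 49,140/2,340 = 21.0 months ≥ 2
Employment 55 ≥ 12 months
DTI 41.9% is within the 40%–44% exception band; checking compensating factors.
Override check — reserves: 21.0 mo (ok); score: 747 (ok).
Both override conditions satisfied; DTI exception granted.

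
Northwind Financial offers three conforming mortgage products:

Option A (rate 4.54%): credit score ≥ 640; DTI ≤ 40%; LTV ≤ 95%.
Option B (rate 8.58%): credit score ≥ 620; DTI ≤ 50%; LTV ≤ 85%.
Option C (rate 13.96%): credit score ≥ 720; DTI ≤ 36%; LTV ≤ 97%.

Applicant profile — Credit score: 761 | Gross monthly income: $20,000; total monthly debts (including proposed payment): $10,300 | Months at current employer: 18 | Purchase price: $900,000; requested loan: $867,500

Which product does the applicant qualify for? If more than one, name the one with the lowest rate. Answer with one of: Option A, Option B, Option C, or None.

DTI = 10,300/20,000 = 51.5%.
LTV = 867,500/900,000 = 96.4%.
Option A: score 761 ≥ 640; DTI 51.5% > 40%; LTV 96.4% > 95% → does not qualify.
Option B: score 761 ≥ 620; DTI 51.5% > 50%; LTV 96.4% > 85% → does not qualify.
Option C: score 761 ≥ 720; DTI 51.5% > 36%; LTV 96.4% ≤ 97% → does not qualify.

None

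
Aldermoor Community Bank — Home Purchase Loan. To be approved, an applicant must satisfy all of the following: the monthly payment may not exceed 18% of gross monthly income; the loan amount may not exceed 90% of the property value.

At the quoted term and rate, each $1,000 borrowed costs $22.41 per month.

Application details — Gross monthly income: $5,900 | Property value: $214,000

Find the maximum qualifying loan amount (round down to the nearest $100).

Payment cap: 18% × $5,900 = $1,062/month.
At $22.41 per $1,000, that supports 1,062/22.41 × 1,000 ≈ $47,389 → $47,300.
LTV cap: 90% × $214,000 = $192,600 → $192,600.
Binding constraint: payment-to-income.

$47,300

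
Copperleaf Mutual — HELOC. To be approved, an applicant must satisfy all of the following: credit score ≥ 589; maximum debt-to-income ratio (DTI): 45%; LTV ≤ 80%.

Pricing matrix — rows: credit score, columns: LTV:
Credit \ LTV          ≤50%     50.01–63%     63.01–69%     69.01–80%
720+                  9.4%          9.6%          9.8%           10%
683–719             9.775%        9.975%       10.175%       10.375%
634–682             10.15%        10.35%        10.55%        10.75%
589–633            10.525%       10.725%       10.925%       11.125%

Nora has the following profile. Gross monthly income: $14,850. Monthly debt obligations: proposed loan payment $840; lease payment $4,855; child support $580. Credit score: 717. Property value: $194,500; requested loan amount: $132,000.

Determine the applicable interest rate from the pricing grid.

10.175%

Credit score 717 ≥ 589; Total monthly debts = (840 + 4,855 + 580) = 6,275. Debt-to-income = 6,275/14,850 = 42.3% — meets 45% limit
LTV: 132,000 ÷ 194,500 = 67.9%, within 80% cap
Row: 717 falls in 683–719. Column: 67.9% falls in 63.01–69%. Rate = 10.175%.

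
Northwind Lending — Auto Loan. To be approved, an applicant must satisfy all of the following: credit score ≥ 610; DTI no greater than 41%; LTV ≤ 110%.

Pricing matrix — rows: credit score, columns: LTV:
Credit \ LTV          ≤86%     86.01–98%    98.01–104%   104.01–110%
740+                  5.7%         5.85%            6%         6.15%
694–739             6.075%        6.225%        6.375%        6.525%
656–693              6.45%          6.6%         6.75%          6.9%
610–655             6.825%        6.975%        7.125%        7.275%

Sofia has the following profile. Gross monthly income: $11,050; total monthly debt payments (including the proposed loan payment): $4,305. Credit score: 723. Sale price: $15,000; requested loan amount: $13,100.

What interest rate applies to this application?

6.225%

Credit score 723 ≥ 610; Debt-to-income = 4,305/11,050 = 39% — meets 41% limit
Loan-to-value = 13,100/15,000 = 87.3% — pass (110% max)
Row: 723 falls in 694–739. Column: 87.3% falls in 86.01–98%. Rate = 6.225%.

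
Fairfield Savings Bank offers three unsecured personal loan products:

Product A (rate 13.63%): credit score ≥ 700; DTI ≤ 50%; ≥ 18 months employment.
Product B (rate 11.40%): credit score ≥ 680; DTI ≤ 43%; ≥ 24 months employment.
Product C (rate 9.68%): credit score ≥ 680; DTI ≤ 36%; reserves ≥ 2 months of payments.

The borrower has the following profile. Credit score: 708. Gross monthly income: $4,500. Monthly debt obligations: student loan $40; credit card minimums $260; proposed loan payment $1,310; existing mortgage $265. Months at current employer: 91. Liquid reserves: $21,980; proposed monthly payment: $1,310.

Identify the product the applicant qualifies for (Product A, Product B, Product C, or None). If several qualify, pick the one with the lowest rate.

Total debts = (40 + 260 + 1,310 + 265) = 1,875; DTI = 1,875/4,500 = 41.7%.
Reserves = 21,980/1,310 = 16.8 months.
Product A: score 708 ≥ 700; DTI 41.7% ≤ 50%; employment 91 ≥ 18 mo → qualifies.
Product B: score 708 ≥ 680; DTI 41.7% ≤ 43%; employment 91 ≥ 24 mo → qualifies.
Product C: score 708 ≥ 680; DTI 41.7% > 36%; reserves 16.8 ≥ 2 mo → does not qualify.
Qualifying: Product A, Product B. Lowest rate is 11.40% → Product B.

Product B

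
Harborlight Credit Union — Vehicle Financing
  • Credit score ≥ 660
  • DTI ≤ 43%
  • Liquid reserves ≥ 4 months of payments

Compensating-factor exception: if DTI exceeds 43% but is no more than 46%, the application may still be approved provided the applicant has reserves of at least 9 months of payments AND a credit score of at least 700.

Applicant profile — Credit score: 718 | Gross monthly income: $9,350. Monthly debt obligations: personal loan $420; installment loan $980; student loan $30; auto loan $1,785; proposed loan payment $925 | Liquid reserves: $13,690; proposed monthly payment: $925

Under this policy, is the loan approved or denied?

Credit score 718 ≥ 660 (meets base)
Total debts = (420 + 980 + 30 + 1,785 + 925) = 4,140. DTI = 4,140/9,350 = 44.3% > 43% — standard DTI limit exceeded.
Liquid reserves cover 13,690/925 = 14.8 months — ≥ 4 required
DTI 44.3% is within the 43%–46% exception band; checking compensating factors.
Override check — reserves: 14.8 mo (ok); score: 718 (ok).
Both compensating conditions met → exception applies.

Approved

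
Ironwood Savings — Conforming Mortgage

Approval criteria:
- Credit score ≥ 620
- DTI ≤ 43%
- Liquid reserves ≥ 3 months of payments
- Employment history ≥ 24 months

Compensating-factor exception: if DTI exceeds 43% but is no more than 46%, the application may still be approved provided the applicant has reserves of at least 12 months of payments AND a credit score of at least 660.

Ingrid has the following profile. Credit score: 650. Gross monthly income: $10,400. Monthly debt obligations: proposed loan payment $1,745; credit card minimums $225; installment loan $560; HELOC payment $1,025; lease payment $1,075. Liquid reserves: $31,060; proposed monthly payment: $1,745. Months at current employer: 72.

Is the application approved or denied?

Denied

Credit score 650 ≥ 620 (meets base)
Total debts = (1,745 + 225 + 560 + 1,025 + 1,075) = 4,630. DTI: 4,630 ÷ 10,400 = 44.5%, over the 43% base limit.
Reserves = 31,060/1,745 = 17.8 months ≥ 3
Employment 72 ≥ 24 months
DTI 44.5% is within the 43%–46% exception band; checking compensating factors.
Override check — reserves: 17.8 mo (ok); score: 650 (below 660).
Override conditions not both satisfied; exception does not apply.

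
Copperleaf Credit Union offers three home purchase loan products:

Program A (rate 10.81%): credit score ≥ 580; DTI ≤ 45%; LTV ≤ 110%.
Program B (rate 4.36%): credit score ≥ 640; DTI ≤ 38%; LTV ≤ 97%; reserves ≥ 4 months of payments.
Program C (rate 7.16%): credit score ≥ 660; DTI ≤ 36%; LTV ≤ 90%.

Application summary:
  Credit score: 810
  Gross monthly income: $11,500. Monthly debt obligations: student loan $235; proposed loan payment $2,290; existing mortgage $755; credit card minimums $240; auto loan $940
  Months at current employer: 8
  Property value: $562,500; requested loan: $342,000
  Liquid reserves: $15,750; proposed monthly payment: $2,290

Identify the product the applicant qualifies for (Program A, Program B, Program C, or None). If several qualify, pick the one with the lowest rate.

Program A

Total debts = (235 + 2,290 + 755 + 240 + 940) = 4,460; DTI = 4,460/11,500 = 38.8%.
LTV = 342,000/562,500 = 60.8%.
Reserves = 15,750/2,290 = 6.9 months.
Program A: score 810 ≥ 580; DTI 38.8% ≤ 45%; LTV 60.8% ≤ 110% → qualifies.
Program B: score 810 ≥ 640; DTI 38.8% > 38%; LTV 60.8% ≤ 97%; reserves 6.9 ≥ 4 mo → does not qualify.
Program C: score 810 ≥ 660; DTI 38.8% > 36%; LTV 60.8% ≤ 90% → does not qualify.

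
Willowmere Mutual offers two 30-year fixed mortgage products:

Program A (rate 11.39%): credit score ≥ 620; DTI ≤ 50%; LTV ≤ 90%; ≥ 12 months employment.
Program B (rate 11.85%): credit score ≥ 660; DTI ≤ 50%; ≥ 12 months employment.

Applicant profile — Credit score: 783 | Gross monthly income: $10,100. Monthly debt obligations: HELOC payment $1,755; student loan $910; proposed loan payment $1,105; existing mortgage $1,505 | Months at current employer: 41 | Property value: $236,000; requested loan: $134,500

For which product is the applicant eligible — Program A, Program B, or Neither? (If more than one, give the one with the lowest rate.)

Neither

Total debts = (1,755 + 910 + 1,105 + 1,505) = 5,275; DTI = 5,275/10,100 = 52.2%.
LTV = 134,500/236,000 = 57%.
Program A: score 783 ≥ 620; DTI 52.2% > 50%; LTV 57% ≤ 90%; employment 41 ≥ 12 mo → does not qualify.
Program B: score 783 ≥ 660; DTI 52.2% > 50%; employment 41 ≥ 12 mo → does not qualify.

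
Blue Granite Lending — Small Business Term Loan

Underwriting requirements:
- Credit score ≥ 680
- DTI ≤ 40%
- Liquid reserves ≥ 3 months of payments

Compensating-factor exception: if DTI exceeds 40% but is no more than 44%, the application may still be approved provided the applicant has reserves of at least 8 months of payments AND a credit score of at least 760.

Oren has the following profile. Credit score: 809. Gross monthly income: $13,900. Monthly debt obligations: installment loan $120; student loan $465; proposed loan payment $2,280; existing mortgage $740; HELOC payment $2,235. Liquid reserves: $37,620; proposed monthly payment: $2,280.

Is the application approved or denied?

Approved

Credit score 809 ≥ 680 (meets base)
Total debts = (120 + 465 + 2,280 + 740 + 2,235) = 5,840. DTI = 5,840/13,900 = 42% > 40% — standard DTI limit exceeded.
Reserves = 37,620/2,280 = 16.5 months ≥ 3
DTI 42% is within the 40%–44% exception band; checking compensating factors.
Override check — reserves: 16.5 mo (ok); score: 809 (ok).
Both compensating conditions met → exception applies.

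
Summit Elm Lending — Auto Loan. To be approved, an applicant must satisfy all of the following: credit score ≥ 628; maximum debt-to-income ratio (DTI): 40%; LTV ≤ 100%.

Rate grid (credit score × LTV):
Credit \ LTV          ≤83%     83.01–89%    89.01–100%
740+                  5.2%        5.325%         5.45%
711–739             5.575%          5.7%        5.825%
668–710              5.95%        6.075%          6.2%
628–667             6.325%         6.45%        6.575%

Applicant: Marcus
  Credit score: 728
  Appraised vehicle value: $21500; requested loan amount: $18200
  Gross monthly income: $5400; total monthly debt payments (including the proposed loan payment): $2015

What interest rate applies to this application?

5.7%

Credit score 728 ≥ 628; Debt-to-income = 2,015/5,400 = 37.3% — meets 40% limit
LTV: 18,200 ÷ 21,500 = 84.7%, within 100% cap
Score 728 is in the 711–739 band; LTV 84.7% is in the 83.01–89% band → 5.7%.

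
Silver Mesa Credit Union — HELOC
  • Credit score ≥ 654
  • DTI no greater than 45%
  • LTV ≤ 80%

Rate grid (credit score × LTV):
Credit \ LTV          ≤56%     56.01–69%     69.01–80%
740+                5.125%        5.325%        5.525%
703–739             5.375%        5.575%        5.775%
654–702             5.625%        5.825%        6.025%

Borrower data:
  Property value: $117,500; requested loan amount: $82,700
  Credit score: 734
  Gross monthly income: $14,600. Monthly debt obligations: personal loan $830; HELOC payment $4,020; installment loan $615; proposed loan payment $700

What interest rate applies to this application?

Credit score 734 ≥ 654; Total monthly debts = (830 + 4,020 + 615 + 700) = 6,165. DTI: 6,165 ÷ 14,600 = 42.2%, within the 45% cap
LTV: 82,700 ÷ 117,500 = 70.4%, within 80% cap
Row: 734 falls in 703–739. Column: 70.4% falls in 69.01–80%. Rate = 5.775%.

5.775%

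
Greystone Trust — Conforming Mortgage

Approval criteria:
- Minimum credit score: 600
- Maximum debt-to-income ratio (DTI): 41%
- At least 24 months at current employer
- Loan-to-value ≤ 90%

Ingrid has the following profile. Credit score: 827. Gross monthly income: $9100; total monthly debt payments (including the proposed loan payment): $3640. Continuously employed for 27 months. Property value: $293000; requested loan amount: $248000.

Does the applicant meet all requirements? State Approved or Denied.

Approved

Credit score 827 ≥ 600 (meets)
DTI: 3,640 ÷ 9,100 = 40%, within the 41% cap
Employment 27 ≥ 24 months
LTV: 248,000 ÷ 293,000 = 84.6%, within 90% cap
All criteria satisfied.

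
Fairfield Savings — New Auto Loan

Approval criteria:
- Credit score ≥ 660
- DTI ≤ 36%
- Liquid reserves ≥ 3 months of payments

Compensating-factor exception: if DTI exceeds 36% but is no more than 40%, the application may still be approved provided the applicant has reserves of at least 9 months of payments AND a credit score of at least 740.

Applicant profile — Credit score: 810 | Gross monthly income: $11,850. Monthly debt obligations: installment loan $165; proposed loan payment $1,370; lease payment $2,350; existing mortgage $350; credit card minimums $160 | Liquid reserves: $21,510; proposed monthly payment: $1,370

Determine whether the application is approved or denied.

Approved

Credit score 810 ≥ 660 (meets base)
Total debts = (165 + 1,370 + 2,350 + 350 + 160) = 4,395. DTI: 4,395 ÷ 11,850 = 37.1%, over the 36% base limit.
Reserves = 21,510/1,370 = 15.7 months ≥ 3
DTI 37.1% is within the 36%–40% exception band; checking compensating factors.
Override check — reserves: 15.7 mo (ok); score: 810 (ok).
Both override conditions satisfied; DTI exception granted.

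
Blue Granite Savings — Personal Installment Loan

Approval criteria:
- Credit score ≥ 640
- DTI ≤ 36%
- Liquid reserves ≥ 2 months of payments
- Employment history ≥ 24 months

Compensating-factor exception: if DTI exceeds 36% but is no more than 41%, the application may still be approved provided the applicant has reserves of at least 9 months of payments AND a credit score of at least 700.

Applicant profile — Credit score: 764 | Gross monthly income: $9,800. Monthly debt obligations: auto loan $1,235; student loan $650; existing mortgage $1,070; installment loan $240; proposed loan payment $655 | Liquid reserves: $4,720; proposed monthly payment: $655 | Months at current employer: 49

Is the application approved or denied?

Denied

Credit score 764 ≥ 640 (meets base)
Total debts = (1,235 + 650 + 1,070 + 240 + 655) = 3,850. DTI = 3,850/9,800 = 39.3% > 36% — standard DTI limit exceeded.
Reserves: 4,720 ÷ 655 = 7.2 months (meets 2-month minimum)
Employment 49 ≥ 24 months
DTI 39.3% is within the 36%–41% exception band; checking compensating factors.
Override check — reserves: 7.2 mo (short of 9); score: 764 (ok).
Override conditions not both satisfied; exception does not apply.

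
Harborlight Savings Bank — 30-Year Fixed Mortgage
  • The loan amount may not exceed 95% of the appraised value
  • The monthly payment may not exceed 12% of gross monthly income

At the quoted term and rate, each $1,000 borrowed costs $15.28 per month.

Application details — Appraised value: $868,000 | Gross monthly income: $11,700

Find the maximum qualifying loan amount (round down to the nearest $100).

Payment cap: 12% × $11,700 = $1,404/month.
At $15.28 per $1,000, that supports 1,404/15.28 × 1,000 ≈ $91,884 → $91,800.
LTV cap: 95% × $868,000 = $824,600 → $824,600.
Binding constraint: payment-to-income.

$91,800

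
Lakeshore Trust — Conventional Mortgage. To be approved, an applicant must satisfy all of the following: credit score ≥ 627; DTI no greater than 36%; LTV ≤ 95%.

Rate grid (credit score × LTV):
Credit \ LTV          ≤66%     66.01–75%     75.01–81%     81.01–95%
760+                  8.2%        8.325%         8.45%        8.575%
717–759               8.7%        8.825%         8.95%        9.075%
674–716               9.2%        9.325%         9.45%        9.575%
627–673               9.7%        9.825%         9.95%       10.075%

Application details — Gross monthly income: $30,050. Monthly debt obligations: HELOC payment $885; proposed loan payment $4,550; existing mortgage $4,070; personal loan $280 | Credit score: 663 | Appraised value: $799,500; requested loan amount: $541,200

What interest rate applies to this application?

Credit score 663 ≥ 627; Total monthly debts = (885 + 4,550 + 4,070 + 280) = 9,785. DTI: 9,785 ÷ 30,050 = 32.6%, within the 36% cap
Loan-to-value = 541,200/799,500 = 67.7% — pass (95% max)
Row: 663 falls in 627–673. Column: 67.7% falls in 66.01–75%. Rate = 9.825%.

9.825%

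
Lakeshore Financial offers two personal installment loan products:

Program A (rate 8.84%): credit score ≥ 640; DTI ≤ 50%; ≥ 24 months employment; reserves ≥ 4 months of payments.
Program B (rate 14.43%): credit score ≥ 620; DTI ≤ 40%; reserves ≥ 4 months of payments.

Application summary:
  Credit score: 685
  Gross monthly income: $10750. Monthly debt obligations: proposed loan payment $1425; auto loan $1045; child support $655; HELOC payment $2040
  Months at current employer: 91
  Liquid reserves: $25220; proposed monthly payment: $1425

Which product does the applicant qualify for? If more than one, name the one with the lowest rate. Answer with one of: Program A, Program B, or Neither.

Program A

Total debts = (1,425 + 1,045 + 655 + 2,040) = 5,165; DTI = 5,165/10,750 = 48%.
Reserves = 25,220/1,425 = 17.7 months.
Program A: score 685 ≥ 640; DTI 48% ≤ 50%; employment 91 ≥ 24 mo; reserves 17.7 ≥ 4 mo → qualifies.
Program B: score 685 ≥ 620; DTI 48% > 40%; reserves 17.7 ≥ 4 mo → does not qualify.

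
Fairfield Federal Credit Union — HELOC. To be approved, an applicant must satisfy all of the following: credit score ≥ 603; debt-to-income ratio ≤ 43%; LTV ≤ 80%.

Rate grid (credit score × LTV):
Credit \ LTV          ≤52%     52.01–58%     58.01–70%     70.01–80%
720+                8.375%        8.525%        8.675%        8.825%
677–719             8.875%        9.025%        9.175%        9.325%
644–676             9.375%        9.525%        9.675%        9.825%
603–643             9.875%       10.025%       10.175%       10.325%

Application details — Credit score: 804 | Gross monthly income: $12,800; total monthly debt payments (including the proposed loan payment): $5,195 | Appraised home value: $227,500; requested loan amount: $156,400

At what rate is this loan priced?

8.675%

Credit score 804 ≥ 603; DTI = 5,195/12,800 = 40.6% ≤ 43%
LTV: 156,400 ÷ 227,500 = 68.7%, within 80% cap
Score 804 is in the 720+ band; LTV 68.7% is in the 58.01–70% band → 8.675%.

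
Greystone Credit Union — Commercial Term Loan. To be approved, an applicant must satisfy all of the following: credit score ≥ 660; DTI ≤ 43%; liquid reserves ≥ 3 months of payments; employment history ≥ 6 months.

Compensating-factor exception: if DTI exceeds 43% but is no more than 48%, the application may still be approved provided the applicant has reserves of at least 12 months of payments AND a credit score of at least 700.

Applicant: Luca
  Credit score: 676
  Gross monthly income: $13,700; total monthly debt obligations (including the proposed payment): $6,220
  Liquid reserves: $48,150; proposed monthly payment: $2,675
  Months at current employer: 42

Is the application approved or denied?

Credit score 676 ≥ 660 (meets base)
DTI = 6,220/13,700 = 45.4% > 43% — standard DTI limit exceeded.
Reserves = 48,150/2,675 = 18.0 months ≥ 3
Employment 42 ≥ 6 months
DTI 45.4% is within the 43%–48% exception band; checking compensating factors.
Override check — reserves: 18.0 mo (ok); score: 676 (below 700).
Override conditions not both satisfied; exception does not apply.

Denied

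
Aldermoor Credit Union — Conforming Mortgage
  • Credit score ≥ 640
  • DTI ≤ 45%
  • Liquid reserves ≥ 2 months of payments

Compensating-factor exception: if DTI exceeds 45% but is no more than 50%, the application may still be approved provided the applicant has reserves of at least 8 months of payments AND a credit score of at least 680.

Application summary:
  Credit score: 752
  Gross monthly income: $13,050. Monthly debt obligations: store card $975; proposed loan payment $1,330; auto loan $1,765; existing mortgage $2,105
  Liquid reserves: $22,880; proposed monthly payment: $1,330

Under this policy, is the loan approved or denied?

Approved

Credit score 752 ≥ 640 (meets base)
Total debts = (975 + 1,330 + 1,765 + 2,105) = 6,175. DTI: 6,175 ÷ 13,050 = 47.3%, over the 45% base limit.
Liquid reserves cover 22,880/1,330 = 17.2 months — ≥ 2 required
47.3% falls in the override range (45%–50%), so the compensating-factor test applies.
Override check — reserves: 17.2 mo (ok); score: 752 (ok).
Both override conditions satisfied; DTI exception granted.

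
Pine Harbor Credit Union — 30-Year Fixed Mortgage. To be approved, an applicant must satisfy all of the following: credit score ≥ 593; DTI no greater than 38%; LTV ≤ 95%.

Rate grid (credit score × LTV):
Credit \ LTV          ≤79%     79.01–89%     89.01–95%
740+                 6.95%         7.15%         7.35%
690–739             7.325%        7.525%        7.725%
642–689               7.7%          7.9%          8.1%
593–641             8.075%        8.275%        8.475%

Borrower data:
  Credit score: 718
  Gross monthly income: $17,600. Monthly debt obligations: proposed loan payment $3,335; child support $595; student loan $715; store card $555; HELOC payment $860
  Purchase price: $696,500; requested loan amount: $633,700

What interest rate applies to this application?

7.725%

Credit score 718 ≥ 593; Total monthly debts = (3,335 + 595 + 715 + 555 + 860) = 6,060. Debt-to-income = 6,060/17,600 = 34.4% — meets 38% limit
Loan-to-value = 633,700/696,500 = 91% — pass (95% max)
Row: 718 falls in 690–739. Column: 91% falls in 89.01–95%. Rate = 7.725%.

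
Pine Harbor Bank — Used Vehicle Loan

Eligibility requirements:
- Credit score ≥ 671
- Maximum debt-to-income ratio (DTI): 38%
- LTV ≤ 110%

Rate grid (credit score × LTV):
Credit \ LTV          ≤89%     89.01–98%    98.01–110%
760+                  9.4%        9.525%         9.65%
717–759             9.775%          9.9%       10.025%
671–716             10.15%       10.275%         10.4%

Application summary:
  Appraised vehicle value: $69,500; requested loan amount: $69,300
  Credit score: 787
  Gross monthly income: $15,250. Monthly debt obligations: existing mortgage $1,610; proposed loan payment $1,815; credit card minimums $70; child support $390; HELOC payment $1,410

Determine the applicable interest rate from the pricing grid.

9.65%

Credit score 787 ≥ 671; Total monthly debts = (1,610 + 1,815 + 70 + 390 + 1,410) = 5,295. DTI: 5,295 ÷ 15,250 = 34.7%, within the 38% cap
LTV: 69,300 ÷ 69,500 = 99.7%, within 110% cap
Row: 787 falls in 760+. Column: 99.7% falls in 98.01–110%. Rate = 9.65%.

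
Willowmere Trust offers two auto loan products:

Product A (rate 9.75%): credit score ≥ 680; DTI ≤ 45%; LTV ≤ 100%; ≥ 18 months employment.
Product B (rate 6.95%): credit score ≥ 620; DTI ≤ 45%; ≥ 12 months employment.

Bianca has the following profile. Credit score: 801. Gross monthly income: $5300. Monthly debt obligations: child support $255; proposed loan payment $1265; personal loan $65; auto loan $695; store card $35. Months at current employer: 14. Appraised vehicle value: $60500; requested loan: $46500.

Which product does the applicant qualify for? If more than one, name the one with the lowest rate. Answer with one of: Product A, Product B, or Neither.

Product B

Total debts = (255 + 1,265 + 65 + 695 + 35) = 2,315; DTI = 2,315/5,300 = 43.7%.
LTV = 46,500/60,500 = 76.9%.
Product A: score 801 ≥ 680; DTI 43.7% ≤ 45%; LTV 76.9% ≤ 100%; employment 14 < 18 mo → does not qualify.
Product B: score 801 ≥ 620; DTI 43.7% ≤ 45%; employment 14 ≥ 12 mo → qualifies.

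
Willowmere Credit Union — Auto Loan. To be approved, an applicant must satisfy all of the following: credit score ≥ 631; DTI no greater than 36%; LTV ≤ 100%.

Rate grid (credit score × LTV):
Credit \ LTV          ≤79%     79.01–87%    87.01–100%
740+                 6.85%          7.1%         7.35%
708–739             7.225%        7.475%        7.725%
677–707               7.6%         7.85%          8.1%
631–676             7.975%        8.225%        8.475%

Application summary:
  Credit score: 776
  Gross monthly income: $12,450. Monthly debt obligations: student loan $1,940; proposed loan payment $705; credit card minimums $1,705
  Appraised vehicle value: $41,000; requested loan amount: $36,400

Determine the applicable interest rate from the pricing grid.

7.35%

Credit score 776 ≥ 631; Total monthly debts = (1,940 + 705 + 1,705) = 4,350. Debt-to-income = 4,350/12,450 = 34.9% — meets 36% limit
Loan-to-value = 36,400/41,000 = 88.8% — pass (100% max)
Row: 776 falls in 740+. Column: 88.8% falls in 87.01–100%. Rate = 7.35%.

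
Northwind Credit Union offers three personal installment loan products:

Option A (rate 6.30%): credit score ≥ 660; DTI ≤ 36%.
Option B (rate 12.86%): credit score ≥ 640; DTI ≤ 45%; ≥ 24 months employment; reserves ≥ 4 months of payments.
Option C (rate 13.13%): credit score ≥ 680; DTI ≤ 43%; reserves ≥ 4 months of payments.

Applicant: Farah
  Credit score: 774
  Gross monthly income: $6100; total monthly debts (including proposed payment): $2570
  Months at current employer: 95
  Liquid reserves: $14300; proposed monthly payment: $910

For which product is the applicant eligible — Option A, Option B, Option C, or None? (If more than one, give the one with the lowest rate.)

DTI = 2,570/6,100 = 42.1%.
Reserves = 14,300/910 = 15.7 months.
Option A: score 774 ≥ 660; DTI 42.1% > 36% → does not qualify.
Option B: score 774 ≥ 640; DTI 42.1% ≤ 45%; employment 95 ≥ 24 mo; reserves 15.7 ≥ 4 mo → qualifies.
Option C: score 774 ≥ 680; DTI 42.1% ≤ 43%; reserves 15.7 ≥ 4 mo → qualifies.
Qualifying: Option B, Option C. Lowest rate is 12.86% → Option B.

Option B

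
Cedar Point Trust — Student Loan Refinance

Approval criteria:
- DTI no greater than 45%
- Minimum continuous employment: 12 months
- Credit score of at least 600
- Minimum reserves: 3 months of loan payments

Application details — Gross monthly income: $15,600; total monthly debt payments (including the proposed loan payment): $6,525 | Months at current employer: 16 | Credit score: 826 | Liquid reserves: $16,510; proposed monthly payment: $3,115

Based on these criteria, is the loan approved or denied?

Approved

Debt-to-income = 6,525/15,600 = 41.8% — meets 45% limit
Employment 16 ≥ 12 months
Credit score 826 ≥ 600 (meets)
Reserves: 16,510 ÷ 3,115 = 5.3 months (meets 3-month minimum)
All criteria satisfied.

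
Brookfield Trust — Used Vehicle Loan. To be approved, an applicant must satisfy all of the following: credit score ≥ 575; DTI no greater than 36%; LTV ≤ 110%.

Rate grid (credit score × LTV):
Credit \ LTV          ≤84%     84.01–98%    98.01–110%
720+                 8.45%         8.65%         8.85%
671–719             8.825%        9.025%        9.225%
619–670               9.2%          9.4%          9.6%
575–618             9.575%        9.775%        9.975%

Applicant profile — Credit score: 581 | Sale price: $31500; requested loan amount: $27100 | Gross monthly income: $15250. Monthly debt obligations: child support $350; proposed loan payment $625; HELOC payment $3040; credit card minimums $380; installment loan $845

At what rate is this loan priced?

Credit score 581 ≥ 575; Total monthly debts = (350 + 625 + 3,040 + 380 + 845) = 5,240. Debt-to-income = 5,240/15,250 = 34.4% — meets 36% limit
Loan-to-value = 27,100/31,500 = 86% — pass (110% max)
Credit 581 → row 575–618; LTV 86% → column 84.01–98%. Grid cell → 9.775%.

9.775%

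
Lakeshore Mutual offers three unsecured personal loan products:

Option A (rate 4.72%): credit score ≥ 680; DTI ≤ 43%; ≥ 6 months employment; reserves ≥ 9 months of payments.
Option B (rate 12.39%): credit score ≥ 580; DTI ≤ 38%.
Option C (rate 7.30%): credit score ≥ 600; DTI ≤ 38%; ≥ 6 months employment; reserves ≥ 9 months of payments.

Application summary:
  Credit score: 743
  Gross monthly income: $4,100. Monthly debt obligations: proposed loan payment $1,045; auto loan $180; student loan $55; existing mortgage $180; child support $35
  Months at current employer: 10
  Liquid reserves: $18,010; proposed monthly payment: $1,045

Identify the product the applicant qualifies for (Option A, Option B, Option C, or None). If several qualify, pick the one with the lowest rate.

Total debts = (1,045 + 180 + 55 + 180 + 35) = 1,495; DTI = 1,495/4,100 = 36.5%.
Reserves = 18,010/1,045 = 17.2 months.
Option A: score 743 ≥ 680; DTI 36.5% ≤ 43%; employment 10 ≥ 6 mo; reserves 17.2 ≥ 9 mo → qualifies.
Option B: score 743 ≥ 580; DTI 36.5% ≤ 38% → qualifies.
Option C: score 743 ≥ 600; DTI 36.5% ≤ 38%; employment 10 ≥ 6 mo; reserves 17.2 ≥ 9 mo → qualifies.
Qualifying: Option A, Option B, Option C. Lowest rate is 4.72% → Option A.

Option A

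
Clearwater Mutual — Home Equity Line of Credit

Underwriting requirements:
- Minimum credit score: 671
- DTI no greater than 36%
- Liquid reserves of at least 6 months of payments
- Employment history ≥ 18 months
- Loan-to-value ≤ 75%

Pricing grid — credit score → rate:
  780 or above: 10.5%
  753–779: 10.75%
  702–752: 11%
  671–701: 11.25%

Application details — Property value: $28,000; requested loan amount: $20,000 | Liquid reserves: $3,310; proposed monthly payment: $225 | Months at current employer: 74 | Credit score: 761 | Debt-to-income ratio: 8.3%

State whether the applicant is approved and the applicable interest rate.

Approved at 10.75%

Credit score 761 ≥ 671 (meets minimum)
Reserves: 3,310 ÷ 225 = 14.7 months (meets 6-month minimum)
Employment 74 ≥ 18 months
LTV = 20,000/28,000 = 71.4% ≤ 75%
Debt-to-income 8.3% vs 36% cap — pass
All requirements met. Score 761 falls in the 753–779 tier → 10.75%.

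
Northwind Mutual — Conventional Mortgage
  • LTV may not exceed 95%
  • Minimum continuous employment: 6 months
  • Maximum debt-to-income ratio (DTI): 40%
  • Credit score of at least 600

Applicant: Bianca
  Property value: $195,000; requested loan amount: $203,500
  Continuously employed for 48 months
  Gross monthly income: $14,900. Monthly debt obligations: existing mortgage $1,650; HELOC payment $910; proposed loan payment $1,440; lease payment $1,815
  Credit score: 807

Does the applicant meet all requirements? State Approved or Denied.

LTV: 203,500 ÷ 195,000 = 104.4%, exceeds 95% cap
Employment 48 ≥ 6 months
Total monthly debts = (1,650 + 910 + 1,440 + 1,815) = 5,815. DTI = 5,815/14,900 = 39% ≤ 40%
Credit score 807 ≥ 600 (meets)
Fails on LTV.

Denied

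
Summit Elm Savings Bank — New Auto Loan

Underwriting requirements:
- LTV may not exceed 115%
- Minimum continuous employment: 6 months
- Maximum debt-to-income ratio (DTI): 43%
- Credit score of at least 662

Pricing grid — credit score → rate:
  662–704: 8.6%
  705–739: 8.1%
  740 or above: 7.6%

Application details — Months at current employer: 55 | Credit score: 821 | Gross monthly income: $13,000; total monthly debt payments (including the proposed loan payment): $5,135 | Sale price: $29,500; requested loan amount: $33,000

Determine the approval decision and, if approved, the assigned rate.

Approved at 7.6%

Credit score 821 ≥ 662 (meets minimum)
DTI = 5,135/13,000 = 39.5% ≤ 43%
LTV = 33,000/29,500 = 111.9% ≤ 115%
Employment 55 ≥ 6 months
All requirements met. Score 821 falls in the 740 or above tier → 7.6%.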